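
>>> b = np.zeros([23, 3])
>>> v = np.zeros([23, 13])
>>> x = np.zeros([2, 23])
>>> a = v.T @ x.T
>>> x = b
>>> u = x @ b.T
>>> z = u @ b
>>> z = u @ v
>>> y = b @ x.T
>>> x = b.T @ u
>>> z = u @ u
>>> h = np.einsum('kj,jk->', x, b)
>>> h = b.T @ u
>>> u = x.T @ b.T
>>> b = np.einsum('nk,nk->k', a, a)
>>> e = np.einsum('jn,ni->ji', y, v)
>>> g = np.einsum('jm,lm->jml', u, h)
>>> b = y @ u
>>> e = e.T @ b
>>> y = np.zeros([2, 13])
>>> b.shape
(23, 23)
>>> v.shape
(23, 13)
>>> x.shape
(3, 23)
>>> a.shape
(13, 2)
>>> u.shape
(23, 23)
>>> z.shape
(23, 23)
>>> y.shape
(2, 13)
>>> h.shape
(3, 23)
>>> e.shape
(13, 23)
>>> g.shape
(23, 23, 3)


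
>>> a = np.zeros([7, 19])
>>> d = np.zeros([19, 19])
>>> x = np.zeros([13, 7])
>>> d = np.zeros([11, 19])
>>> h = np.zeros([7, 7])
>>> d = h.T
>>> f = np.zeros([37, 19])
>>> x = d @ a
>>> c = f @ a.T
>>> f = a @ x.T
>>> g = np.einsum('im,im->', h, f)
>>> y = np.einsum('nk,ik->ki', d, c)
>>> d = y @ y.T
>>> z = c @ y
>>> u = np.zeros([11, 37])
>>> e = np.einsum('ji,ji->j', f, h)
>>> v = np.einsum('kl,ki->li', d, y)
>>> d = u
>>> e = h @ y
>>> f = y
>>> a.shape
(7, 19)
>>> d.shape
(11, 37)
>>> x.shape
(7, 19)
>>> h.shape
(7, 7)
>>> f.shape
(7, 37)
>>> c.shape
(37, 7)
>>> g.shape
()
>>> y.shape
(7, 37)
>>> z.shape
(37, 37)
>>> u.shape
(11, 37)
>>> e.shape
(7, 37)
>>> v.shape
(7, 37)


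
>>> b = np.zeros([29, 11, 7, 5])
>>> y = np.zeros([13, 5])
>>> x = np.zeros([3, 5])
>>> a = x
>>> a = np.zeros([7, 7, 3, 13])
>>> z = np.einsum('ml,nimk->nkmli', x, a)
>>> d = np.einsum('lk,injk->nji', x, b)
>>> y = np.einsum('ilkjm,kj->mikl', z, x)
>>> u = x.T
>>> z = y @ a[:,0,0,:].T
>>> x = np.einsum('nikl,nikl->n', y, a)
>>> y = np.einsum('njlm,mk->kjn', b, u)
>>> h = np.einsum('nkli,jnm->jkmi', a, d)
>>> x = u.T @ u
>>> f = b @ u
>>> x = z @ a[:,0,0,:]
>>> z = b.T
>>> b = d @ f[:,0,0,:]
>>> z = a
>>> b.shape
(11, 7, 3)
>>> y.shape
(3, 11, 29)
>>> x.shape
(7, 7, 3, 13)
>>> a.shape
(7, 7, 3, 13)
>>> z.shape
(7, 7, 3, 13)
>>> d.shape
(11, 7, 29)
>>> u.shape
(5, 3)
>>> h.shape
(11, 7, 29, 13)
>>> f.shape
(29, 11, 7, 3)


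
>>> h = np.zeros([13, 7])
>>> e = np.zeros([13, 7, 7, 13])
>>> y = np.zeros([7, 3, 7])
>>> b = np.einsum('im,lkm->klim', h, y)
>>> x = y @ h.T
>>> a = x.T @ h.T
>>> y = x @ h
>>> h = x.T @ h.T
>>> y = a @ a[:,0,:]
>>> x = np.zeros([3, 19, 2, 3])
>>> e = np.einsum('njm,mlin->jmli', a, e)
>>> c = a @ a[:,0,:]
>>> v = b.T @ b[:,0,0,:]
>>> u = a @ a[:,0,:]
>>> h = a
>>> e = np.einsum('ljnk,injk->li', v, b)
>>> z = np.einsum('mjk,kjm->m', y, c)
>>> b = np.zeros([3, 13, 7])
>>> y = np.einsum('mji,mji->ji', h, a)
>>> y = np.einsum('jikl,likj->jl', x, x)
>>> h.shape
(13, 3, 13)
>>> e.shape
(7, 3)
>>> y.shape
(3, 3)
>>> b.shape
(3, 13, 7)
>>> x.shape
(3, 19, 2, 3)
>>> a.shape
(13, 3, 13)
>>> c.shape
(13, 3, 13)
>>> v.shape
(7, 13, 7, 7)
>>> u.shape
(13, 3, 13)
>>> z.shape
(13,)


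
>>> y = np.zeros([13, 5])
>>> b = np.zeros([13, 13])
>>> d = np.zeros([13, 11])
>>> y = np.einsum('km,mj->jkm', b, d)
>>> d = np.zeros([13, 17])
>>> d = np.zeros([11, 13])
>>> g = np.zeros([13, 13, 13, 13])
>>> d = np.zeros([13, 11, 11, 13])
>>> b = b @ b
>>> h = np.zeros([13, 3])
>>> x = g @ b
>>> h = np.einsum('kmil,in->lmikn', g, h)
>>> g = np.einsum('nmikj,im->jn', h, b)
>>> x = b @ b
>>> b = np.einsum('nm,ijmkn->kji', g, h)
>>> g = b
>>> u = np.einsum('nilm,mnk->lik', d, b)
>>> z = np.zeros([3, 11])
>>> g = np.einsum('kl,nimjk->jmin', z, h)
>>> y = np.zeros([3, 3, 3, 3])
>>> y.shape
(3, 3, 3, 3)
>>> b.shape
(13, 13, 13)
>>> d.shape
(13, 11, 11, 13)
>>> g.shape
(13, 13, 13, 13)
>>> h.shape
(13, 13, 13, 13, 3)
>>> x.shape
(13, 13)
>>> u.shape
(11, 11, 13)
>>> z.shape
(3, 11)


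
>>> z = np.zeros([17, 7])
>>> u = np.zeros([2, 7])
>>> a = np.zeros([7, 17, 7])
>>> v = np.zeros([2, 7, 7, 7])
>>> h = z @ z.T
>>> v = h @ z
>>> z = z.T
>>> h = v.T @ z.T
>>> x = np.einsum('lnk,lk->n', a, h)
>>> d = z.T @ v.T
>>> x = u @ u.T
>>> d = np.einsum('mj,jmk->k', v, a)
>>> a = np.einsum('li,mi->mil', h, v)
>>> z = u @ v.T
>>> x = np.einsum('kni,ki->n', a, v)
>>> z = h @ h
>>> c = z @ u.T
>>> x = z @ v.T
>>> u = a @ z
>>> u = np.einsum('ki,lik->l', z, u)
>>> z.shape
(7, 7)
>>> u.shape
(17,)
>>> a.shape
(17, 7, 7)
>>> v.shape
(17, 7)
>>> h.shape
(7, 7)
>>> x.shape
(7, 17)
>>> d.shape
(7,)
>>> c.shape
(7, 2)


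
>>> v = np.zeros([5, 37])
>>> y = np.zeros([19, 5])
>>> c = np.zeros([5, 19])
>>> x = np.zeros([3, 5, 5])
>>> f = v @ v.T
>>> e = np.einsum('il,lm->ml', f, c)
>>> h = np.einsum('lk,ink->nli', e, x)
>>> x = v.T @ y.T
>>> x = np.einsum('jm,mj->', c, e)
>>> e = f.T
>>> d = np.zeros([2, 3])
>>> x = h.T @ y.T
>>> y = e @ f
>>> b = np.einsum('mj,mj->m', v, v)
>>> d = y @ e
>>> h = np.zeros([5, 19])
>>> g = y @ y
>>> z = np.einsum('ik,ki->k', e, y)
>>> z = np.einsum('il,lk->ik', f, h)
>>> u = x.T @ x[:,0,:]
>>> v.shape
(5, 37)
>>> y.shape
(5, 5)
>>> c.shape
(5, 19)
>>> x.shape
(3, 19, 19)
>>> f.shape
(5, 5)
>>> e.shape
(5, 5)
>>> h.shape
(5, 19)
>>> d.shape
(5, 5)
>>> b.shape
(5,)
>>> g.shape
(5, 5)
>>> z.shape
(5, 19)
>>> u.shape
(19, 19, 19)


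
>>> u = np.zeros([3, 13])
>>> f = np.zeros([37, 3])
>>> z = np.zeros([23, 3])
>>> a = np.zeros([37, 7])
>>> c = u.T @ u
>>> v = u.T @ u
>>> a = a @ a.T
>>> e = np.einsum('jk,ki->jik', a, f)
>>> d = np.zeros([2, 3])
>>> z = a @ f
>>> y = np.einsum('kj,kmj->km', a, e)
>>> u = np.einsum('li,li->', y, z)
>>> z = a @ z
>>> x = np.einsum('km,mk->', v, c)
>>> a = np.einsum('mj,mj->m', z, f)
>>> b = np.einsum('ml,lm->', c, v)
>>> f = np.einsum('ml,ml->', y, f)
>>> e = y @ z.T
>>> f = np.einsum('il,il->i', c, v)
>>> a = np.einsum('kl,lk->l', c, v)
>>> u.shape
()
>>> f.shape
(13,)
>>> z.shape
(37, 3)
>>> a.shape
(13,)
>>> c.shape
(13, 13)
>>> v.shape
(13, 13)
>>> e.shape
(37, 37)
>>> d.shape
(2, 3)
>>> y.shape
(37, 3)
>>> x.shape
()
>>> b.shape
()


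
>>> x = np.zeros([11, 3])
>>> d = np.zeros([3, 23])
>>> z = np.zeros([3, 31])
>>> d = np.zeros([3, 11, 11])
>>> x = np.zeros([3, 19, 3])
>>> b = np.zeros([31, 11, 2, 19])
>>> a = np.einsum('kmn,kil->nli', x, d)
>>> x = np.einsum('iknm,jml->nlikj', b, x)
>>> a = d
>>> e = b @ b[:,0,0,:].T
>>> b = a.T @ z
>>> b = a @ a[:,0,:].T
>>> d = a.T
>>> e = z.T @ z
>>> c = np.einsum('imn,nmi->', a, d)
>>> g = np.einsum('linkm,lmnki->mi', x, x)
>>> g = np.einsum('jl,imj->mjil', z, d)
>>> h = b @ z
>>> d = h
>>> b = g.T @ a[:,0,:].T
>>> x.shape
(2, 3, 31, 11, 3)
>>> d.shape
(3, 11, 31)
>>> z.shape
(3, 31)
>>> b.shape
(31, 11, 3, 3)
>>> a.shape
(3, 11, 11)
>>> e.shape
(31, 31)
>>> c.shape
()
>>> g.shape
(11, 3, 11, 31)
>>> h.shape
(3, 11, 31)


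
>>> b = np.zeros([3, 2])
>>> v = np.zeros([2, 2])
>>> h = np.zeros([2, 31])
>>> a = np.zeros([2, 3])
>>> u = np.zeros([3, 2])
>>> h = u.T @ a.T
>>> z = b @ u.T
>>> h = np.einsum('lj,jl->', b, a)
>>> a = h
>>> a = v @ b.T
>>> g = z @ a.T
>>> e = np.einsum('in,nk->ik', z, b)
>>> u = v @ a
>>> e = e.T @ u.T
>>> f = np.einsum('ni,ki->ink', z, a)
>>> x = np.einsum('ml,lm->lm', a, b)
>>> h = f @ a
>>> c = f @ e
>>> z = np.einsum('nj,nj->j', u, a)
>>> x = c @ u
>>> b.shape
(3, 2)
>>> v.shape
(2, 2)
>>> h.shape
(3, 3, 3)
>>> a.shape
(2, 3)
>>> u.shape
(2, 3)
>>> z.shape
(3,)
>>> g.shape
(3, 2)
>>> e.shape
(2, 2)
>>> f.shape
(3, 3, 2)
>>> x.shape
(3, 3, 3)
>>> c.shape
(3, 3, 2)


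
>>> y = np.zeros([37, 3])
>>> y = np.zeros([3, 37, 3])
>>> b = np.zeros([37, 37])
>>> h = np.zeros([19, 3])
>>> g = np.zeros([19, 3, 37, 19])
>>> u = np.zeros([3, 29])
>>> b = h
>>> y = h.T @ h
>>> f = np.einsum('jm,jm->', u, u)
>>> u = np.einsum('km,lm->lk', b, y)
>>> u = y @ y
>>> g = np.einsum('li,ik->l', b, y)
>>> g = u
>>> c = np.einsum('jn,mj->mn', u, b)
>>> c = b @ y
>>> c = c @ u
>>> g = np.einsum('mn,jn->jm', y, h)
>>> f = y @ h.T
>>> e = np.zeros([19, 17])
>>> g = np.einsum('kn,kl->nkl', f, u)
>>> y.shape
(3, 3)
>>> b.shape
(19, 3)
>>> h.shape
(19, 3)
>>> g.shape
(19, 3, 3)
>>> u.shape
(3, 3)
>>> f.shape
(3, 19)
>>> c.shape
(19, 3)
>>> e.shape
(19, 17)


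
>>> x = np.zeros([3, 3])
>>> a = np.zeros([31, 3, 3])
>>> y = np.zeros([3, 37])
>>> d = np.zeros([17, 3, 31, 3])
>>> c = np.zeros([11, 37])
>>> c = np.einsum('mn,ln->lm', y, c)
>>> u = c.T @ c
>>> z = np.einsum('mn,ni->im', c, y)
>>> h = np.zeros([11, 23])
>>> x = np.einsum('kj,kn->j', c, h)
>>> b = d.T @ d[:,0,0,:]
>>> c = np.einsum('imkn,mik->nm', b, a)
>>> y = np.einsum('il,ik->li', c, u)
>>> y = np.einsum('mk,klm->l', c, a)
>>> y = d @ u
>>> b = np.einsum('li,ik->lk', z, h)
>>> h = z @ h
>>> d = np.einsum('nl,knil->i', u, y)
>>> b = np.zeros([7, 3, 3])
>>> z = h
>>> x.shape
(3,)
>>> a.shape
(31, 3, 3)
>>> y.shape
(17, 3, 31, 3)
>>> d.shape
(31,)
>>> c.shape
(3, 31)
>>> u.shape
(3, 3)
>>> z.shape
(37, 23)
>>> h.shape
(37, 23)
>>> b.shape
(7, 3, 3)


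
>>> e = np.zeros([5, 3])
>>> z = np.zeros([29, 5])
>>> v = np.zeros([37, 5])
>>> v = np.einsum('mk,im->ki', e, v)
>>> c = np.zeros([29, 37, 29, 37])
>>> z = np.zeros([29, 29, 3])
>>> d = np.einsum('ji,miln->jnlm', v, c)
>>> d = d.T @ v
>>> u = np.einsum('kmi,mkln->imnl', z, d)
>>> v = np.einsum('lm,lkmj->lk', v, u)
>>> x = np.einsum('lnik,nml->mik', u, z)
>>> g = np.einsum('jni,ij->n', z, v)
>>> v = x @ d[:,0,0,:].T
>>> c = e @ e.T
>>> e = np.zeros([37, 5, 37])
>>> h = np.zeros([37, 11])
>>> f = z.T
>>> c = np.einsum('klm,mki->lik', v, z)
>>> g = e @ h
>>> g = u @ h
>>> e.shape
(37, 5, 37)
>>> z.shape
(29, 29, 3)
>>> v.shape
(29, 37, 29)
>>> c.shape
(37, 3, 29)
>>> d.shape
(29, 29, 37, 37)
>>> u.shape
(3, 29, 37, 37)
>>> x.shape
(29, 37, 37)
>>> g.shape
(3, 29, 37, 11)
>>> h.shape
(37, 11)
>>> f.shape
(3, 29, 29)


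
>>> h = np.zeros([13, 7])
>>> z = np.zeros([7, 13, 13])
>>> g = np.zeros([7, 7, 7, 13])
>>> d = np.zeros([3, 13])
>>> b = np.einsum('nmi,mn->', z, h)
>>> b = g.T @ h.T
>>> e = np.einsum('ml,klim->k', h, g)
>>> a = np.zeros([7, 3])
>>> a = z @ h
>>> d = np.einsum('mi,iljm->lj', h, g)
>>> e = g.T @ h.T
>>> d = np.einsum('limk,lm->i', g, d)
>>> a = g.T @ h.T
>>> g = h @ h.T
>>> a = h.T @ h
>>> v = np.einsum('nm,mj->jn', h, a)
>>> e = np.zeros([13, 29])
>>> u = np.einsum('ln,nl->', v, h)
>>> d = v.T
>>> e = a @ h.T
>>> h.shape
(13, 7)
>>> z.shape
(7, 13, 13)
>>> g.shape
(13, 13)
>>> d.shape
(13, 7)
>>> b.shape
(13, 7, 7, 13)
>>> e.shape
(7, 13)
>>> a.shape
(7, 7)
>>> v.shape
(7, 13)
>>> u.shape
()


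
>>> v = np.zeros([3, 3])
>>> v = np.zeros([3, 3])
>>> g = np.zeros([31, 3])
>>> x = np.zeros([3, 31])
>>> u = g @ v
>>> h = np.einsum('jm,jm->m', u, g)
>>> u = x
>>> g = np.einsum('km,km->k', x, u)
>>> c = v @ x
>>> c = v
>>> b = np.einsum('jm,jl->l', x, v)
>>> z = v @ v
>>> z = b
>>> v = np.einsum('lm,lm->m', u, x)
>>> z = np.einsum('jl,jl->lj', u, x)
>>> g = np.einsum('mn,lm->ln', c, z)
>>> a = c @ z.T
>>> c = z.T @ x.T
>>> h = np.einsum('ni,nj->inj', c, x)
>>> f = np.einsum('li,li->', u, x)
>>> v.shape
(31,)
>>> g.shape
(31, 3)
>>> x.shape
(3, 31)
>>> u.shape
(3, 31)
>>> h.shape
(3, 3, 31)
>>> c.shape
(3, 3)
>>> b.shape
(3,)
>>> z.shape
(31, 3)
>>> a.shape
(3, 31)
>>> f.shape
()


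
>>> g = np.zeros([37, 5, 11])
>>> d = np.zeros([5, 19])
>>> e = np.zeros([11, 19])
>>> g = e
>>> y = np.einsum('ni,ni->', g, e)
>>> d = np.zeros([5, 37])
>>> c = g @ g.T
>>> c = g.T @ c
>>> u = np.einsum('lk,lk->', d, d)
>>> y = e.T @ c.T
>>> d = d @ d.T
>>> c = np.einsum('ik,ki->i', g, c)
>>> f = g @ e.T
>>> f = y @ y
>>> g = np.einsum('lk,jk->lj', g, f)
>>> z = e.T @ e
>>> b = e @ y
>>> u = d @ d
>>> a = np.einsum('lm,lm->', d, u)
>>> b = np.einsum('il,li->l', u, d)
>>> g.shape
(11, 19)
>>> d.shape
(5, 5)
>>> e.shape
(11, 19)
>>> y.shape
(19, 19)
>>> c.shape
(11,)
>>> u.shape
(5, 5)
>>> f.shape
(19, 19)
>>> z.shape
(19, 19)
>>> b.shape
(5,)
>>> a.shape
()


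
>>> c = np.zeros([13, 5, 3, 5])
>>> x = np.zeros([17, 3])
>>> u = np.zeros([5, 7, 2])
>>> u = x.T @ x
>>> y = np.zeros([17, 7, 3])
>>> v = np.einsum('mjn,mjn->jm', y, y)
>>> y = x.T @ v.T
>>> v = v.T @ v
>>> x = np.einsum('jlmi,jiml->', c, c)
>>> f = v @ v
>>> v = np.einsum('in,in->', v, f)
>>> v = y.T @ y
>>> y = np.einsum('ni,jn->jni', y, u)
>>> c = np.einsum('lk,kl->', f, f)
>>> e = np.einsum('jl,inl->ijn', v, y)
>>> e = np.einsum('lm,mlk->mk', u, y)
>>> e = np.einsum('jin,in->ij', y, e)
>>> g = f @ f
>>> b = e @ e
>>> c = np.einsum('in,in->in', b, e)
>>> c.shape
(3, 3)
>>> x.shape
()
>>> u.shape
(3, 3)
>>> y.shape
(3, 3, 7)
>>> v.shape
(7, 7)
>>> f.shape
(17, 17)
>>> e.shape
(3, 3)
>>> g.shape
(17, 17)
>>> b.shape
(3, 3)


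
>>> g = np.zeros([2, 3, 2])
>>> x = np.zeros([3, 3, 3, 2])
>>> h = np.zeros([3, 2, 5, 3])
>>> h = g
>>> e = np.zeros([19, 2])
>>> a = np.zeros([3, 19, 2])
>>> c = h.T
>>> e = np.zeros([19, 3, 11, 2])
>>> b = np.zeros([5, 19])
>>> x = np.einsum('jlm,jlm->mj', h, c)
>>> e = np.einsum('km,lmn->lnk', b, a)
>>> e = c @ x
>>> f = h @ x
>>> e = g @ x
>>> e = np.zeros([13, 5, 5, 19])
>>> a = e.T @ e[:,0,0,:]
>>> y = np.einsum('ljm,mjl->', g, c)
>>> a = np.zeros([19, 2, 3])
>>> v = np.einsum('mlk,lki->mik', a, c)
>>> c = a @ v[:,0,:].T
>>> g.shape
(2, 3, 2)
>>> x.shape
(2, 2)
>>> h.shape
(2, 3, 2)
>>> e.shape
(13, 5, 5, 19)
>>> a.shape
(19, 2, 3)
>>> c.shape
(19, 2, 19)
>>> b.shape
(5, 19)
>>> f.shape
(2, 3, 2)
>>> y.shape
()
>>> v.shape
(19, 2, 3)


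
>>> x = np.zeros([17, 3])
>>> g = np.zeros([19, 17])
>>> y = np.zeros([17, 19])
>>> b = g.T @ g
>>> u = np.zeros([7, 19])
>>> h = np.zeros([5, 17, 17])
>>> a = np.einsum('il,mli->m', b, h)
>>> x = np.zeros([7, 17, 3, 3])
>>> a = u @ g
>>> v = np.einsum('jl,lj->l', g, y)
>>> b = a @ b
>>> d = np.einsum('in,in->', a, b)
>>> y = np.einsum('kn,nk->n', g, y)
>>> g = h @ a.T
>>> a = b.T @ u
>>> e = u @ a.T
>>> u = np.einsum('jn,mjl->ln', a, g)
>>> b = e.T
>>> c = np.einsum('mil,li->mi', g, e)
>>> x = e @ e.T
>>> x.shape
(7, 7)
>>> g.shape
(5, 17, 7)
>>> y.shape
(17,)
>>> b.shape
(17, 7)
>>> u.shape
(7, 19)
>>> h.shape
(5, 17, 17)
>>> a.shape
(17, 19)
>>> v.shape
(17,)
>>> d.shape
()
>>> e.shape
(7, 17)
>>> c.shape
(5, 17)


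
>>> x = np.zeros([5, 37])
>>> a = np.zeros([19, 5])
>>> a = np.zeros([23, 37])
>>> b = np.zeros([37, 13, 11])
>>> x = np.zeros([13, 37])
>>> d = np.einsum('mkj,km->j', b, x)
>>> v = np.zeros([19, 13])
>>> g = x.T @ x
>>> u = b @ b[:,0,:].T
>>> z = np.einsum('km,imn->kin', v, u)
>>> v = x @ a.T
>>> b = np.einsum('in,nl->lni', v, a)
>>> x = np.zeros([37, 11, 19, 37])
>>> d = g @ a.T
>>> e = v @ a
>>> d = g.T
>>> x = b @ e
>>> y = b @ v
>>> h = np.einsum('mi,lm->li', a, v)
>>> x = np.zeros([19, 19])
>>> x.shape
(19, 19)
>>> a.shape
(23, 37)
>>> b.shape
(37, 23, 13)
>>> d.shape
(37, 37)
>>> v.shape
(13, 23)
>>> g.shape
(37, 37)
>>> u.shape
(37, 13, 37)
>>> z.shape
(19, 37, 37)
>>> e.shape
(13, 37)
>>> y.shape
(37, 23, 23)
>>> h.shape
(13, 37)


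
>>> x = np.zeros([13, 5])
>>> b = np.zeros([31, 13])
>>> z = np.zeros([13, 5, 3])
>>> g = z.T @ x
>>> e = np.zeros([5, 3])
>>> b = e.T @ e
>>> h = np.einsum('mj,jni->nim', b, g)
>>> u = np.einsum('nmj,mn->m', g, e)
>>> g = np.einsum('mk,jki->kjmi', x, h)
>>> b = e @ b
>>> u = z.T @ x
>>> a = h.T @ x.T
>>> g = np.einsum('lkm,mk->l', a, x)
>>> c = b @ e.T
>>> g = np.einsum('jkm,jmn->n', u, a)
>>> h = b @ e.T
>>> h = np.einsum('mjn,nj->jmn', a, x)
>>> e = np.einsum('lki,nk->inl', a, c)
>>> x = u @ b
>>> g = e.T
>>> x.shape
(3, 5, 3)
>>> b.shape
(5, 3)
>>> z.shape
(13, 5, 3)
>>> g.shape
(3, 5, 13)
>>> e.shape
(13, 5, 3)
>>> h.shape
(5, 3, 13)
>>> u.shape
(3, 5, 5)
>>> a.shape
(3, 5, 13)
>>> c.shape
(5, 5)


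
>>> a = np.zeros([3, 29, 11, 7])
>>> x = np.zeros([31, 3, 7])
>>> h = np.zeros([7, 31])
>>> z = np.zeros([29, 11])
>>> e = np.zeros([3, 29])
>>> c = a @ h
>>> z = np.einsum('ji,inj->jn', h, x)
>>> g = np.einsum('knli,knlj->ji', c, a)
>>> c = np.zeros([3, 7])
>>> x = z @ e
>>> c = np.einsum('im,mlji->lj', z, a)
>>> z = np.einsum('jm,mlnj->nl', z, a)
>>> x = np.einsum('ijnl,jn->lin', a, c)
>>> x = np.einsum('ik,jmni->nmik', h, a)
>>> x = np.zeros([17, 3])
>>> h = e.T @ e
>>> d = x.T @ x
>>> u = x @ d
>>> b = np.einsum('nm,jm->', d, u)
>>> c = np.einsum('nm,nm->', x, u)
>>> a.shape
(3, 29, 11, 7)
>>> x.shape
(17, 3)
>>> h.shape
(29, 29)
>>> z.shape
(11, 29)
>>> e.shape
(3, 29)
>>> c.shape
()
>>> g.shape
(7, 31)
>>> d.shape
(3, 3)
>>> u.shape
(17, 3)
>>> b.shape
()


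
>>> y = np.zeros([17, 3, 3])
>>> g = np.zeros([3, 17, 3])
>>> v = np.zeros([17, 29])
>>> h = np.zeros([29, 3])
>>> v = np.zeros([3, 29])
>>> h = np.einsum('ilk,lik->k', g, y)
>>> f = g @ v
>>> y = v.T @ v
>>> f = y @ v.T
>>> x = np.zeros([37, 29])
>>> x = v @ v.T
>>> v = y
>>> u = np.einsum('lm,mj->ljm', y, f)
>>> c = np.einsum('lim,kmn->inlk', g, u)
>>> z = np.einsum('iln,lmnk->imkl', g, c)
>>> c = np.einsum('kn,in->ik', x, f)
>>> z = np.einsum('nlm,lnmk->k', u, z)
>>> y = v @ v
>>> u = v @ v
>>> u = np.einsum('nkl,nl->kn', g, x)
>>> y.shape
(29, 29)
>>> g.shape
(3, 17, 3)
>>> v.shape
(29, 29)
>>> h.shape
(3,)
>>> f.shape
(29, 3)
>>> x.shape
(3, 3)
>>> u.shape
(17, 3)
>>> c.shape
(29, 3)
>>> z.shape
(17,)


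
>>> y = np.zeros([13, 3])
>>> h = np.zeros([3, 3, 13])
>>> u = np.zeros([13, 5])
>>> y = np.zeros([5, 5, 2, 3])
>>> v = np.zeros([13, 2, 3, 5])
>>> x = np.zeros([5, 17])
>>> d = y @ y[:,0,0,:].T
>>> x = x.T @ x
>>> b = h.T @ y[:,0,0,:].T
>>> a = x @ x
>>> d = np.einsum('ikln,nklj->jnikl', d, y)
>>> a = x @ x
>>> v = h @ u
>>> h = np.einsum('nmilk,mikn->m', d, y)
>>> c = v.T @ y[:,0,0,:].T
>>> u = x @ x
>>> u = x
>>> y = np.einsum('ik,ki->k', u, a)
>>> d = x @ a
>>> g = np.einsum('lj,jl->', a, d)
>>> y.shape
(17,)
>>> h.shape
(5,)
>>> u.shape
(17, 17)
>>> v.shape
(3, 3, 5)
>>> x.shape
(17, 17)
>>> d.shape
(17, 17)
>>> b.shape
(13, 3, 5)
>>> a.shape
(17, 17)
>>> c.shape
(5, 3, 5)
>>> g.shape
()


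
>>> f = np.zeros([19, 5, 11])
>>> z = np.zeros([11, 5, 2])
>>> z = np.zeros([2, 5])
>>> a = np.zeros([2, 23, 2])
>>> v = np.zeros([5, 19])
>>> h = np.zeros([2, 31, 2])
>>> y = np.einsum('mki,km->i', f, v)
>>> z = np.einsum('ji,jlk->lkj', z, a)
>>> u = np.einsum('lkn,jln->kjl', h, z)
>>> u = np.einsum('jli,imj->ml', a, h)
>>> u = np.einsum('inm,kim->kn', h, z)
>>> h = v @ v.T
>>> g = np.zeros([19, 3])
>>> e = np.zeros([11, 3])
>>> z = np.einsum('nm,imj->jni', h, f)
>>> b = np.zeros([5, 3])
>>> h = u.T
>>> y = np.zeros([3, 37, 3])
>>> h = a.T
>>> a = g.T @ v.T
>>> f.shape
(19, 5, 11)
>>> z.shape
(11, 5, 19)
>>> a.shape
(3, 5)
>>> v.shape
(5, 19)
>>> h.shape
(2, 23, 2)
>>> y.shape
(3, 37, 3)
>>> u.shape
(23, 31)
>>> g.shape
(19, 3)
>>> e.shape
(11, 3)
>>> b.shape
(5, 3)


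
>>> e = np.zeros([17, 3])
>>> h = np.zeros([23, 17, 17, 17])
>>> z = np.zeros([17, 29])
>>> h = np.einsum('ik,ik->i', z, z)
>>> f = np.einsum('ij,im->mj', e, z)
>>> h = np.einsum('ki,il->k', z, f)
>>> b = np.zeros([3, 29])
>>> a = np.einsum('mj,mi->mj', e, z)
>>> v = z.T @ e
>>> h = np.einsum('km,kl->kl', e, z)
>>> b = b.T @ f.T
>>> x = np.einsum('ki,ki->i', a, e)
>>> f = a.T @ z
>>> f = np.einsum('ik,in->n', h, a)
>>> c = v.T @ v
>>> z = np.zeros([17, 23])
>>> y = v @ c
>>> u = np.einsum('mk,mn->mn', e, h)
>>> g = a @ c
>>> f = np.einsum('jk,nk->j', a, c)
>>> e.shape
(17, 3)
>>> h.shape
(17, 29)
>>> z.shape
(17, 23)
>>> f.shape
(17,)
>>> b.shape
(29, 29)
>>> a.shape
(17, 3)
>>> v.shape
(29, 3)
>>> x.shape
(3,)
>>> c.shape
(3, 3)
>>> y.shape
(29, 3)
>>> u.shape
(17, 29)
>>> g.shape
(17, 3)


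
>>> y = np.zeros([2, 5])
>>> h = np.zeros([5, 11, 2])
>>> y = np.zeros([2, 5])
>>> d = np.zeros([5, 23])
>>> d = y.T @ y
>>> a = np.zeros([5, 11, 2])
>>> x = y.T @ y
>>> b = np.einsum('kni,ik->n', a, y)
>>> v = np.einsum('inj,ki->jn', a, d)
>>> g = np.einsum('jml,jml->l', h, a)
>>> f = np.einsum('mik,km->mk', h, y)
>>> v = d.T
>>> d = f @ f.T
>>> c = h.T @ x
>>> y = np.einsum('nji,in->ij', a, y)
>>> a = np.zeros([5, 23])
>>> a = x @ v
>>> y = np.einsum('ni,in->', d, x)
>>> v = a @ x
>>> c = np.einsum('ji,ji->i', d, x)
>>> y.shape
()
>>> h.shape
(5, 11, 2)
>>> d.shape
(5, 5)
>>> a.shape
(5, 5)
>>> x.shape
(5, 5)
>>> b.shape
(11,)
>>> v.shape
(5, 5)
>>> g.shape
(2,)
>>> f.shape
(5, 2)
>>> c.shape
(5,)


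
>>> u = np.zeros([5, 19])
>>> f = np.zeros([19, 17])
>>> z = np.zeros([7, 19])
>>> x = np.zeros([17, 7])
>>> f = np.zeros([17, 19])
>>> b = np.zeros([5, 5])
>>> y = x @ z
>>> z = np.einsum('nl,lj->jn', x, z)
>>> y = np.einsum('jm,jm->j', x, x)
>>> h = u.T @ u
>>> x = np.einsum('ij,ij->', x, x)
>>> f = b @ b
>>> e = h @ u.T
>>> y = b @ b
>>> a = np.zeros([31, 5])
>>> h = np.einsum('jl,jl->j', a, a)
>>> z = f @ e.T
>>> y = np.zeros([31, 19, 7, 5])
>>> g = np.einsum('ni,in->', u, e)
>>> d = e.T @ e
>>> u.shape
(5, 19)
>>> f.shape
(5, 5)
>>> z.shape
(5, 19)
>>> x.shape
()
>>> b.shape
(5, 5)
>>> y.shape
(31, 19, 7, 5)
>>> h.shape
(31,)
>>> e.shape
(19, 5)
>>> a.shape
(31, 5)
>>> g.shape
()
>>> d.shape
(5, 5)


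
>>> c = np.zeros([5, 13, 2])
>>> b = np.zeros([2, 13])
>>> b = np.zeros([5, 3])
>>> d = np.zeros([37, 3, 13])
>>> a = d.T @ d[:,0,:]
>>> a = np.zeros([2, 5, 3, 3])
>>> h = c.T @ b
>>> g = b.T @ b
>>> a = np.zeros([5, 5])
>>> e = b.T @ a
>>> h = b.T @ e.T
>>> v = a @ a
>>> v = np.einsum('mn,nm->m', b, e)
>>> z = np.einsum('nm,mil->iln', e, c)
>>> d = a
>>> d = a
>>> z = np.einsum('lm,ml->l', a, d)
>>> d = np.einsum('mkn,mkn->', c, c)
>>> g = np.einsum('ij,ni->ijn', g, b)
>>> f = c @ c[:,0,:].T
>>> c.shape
(5, 13, 2)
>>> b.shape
(5, 3)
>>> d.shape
()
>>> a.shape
(5, 5)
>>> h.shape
(3, 3)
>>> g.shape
(3, 3, 5)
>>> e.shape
(3, 5)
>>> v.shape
(5,)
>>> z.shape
(5,)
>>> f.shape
(5, 13, 5)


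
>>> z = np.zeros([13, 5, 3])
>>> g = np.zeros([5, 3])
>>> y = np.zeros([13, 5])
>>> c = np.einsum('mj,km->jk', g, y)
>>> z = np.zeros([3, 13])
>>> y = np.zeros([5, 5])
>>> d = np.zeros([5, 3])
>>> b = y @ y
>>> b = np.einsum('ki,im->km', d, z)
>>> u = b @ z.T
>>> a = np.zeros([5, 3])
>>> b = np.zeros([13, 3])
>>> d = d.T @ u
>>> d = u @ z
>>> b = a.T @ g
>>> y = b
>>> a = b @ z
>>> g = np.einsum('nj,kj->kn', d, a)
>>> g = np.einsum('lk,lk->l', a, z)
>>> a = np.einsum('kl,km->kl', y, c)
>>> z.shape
(3, 13)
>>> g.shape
(3,)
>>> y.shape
(3, 3)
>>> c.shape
(3, 13)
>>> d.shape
(5, 13)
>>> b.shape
(3, 3)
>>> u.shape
(5, 3)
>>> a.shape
(3, 3)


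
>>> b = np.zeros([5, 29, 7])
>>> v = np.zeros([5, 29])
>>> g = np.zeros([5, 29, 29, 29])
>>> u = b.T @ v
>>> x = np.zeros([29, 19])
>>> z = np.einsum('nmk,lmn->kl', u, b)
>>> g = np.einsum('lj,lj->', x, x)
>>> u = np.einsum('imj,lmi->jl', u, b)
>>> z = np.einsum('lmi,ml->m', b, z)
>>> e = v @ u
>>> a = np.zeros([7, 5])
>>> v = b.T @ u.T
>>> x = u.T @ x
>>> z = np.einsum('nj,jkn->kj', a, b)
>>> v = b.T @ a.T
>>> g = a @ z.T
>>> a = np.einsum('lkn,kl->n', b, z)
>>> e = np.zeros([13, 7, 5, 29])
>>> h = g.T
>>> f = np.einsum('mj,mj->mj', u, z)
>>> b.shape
(5, 29, 7)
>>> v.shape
(7, 29, 7)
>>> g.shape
(7, 29)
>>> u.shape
(29, 5)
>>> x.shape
(5, 19)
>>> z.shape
(29, 5)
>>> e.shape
(13, 7, 5, 29)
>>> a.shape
(7,)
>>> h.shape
(29, 7)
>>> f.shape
(29, 5)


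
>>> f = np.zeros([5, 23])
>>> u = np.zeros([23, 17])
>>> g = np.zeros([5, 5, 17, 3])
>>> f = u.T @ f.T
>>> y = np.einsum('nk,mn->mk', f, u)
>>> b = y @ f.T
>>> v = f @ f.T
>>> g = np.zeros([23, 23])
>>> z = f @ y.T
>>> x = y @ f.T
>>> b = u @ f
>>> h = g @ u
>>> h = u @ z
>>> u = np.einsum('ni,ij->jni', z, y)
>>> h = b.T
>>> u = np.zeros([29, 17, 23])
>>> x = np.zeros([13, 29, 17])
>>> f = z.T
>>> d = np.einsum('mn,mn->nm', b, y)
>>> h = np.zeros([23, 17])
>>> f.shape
(23, 17)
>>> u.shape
(29, 17, 23)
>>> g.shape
(23, 23)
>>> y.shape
(23, 5)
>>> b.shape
(23, 5)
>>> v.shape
(17, 17)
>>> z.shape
(17, 23)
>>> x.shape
(13, 29, 17)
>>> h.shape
(23, 17)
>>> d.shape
(5, 23)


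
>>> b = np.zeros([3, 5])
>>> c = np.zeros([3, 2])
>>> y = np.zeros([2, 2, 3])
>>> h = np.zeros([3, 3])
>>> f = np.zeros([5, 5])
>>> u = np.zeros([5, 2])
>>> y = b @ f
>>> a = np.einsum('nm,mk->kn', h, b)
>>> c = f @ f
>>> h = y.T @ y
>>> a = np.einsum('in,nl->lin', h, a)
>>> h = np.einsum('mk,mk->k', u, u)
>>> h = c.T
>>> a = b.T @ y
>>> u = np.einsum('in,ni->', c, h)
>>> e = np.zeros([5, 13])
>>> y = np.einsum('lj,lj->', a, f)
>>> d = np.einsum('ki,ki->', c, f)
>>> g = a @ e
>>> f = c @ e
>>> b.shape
(3, 5)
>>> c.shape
(5, 5)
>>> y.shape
()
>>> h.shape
(5, 5)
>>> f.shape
(5, 13)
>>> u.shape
()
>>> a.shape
(5, 5)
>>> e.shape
(5, 13)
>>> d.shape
()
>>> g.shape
(5, 13)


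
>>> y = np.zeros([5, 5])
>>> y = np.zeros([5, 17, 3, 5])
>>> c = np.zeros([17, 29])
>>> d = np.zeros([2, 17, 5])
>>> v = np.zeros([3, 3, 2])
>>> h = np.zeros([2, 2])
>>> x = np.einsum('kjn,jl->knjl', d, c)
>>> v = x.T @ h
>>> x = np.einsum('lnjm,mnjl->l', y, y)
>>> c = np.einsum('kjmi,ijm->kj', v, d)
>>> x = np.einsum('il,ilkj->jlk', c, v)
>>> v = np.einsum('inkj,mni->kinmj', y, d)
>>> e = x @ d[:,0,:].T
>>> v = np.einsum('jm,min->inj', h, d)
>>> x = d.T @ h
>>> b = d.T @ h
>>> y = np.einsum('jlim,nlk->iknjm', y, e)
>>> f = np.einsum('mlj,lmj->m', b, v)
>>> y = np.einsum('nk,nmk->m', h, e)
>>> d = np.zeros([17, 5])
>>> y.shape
(17,)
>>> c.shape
(29, 17)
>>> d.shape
(17, 5)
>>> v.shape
(17, 5, 2)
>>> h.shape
(2, 2)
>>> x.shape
(5, 17, 2)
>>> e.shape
(2, 17, 2)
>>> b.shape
(5, 17, 2)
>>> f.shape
(5,)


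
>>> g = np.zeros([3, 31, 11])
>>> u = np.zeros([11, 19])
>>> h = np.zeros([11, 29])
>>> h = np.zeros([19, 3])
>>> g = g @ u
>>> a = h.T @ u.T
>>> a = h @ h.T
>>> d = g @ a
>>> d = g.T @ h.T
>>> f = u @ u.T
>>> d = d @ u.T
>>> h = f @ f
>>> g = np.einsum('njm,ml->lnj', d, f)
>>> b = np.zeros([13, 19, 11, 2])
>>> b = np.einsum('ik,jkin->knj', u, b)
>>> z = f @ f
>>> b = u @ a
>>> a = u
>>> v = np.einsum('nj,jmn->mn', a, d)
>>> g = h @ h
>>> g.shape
(11, 11)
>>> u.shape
(11, 19)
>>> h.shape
(11, 11)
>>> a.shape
(11, 19)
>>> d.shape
(19, 31, 11)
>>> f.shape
(11, 11)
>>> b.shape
(11, 19)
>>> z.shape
(11, 11)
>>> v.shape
(31, 11)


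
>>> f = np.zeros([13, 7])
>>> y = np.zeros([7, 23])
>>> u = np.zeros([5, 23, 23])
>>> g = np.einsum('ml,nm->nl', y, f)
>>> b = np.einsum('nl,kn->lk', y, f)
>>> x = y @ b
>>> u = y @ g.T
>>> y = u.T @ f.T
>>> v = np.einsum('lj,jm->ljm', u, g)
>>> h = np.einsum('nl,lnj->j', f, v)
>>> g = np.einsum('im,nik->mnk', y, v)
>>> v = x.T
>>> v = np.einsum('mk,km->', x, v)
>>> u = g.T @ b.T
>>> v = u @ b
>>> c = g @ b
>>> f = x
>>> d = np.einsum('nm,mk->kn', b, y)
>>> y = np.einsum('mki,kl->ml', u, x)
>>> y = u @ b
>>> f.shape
(7, 13)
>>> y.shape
(23, 7, 13)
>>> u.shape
(23, 7, 23)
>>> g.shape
(13, 7, 23)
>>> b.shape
(23, 13)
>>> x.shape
(7, 13)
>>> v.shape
(23, 7, 13)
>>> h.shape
(23,)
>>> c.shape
(13, 7, 13)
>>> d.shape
(13, 23)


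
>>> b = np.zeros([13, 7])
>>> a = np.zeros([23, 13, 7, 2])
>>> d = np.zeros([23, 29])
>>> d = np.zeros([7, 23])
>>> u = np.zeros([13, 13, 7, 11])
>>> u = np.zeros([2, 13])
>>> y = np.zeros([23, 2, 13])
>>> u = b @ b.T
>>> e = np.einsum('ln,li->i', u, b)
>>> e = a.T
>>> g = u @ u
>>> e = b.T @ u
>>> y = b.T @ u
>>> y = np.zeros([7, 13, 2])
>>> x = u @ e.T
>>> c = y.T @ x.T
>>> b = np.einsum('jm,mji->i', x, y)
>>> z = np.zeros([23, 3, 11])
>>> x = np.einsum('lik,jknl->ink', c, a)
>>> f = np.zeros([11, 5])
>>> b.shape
(2,)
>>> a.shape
(23, 13, 7, 2)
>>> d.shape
(7, 23)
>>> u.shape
(13, 13)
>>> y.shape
(7, 13, 2)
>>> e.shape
(7, 13)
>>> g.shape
(13, 13)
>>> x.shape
(13, 7, 13)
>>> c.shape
(2, 13, 13)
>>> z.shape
(23, 3, 11)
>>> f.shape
(11, 5)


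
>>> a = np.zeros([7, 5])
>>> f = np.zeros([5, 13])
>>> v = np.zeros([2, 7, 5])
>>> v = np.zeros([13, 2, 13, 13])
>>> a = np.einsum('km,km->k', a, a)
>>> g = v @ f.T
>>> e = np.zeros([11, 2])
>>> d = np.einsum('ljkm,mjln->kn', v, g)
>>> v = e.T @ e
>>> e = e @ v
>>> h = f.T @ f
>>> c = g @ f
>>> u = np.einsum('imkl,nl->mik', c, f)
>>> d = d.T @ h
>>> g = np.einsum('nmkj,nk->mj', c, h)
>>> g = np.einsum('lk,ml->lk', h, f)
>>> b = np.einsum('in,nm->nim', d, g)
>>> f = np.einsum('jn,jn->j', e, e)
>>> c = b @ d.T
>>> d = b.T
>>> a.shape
(7,)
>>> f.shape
(11,)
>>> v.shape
(2, 2)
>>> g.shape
(13, 13)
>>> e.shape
(11, 2)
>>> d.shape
(13, 5, 13)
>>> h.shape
(13, 13)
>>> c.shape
(13, 5, 5)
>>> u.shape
(2, 13, 13)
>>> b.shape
(13, 5, 13)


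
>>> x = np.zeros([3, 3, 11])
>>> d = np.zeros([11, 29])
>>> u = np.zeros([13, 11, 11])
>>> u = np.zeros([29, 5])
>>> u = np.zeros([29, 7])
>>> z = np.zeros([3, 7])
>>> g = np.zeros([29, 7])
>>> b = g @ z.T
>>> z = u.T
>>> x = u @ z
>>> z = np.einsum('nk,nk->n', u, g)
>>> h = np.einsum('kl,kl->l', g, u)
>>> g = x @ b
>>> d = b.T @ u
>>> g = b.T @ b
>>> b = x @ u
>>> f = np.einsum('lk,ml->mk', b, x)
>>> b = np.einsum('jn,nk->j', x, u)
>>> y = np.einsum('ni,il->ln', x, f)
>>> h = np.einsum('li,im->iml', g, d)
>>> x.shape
(29, 29)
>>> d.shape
(3, 7)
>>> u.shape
(29, 7)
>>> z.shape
(29,)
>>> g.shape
(3, 3)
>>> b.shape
(29,)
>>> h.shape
(3, 7, 3)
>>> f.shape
(29, 7)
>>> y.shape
(7, 29)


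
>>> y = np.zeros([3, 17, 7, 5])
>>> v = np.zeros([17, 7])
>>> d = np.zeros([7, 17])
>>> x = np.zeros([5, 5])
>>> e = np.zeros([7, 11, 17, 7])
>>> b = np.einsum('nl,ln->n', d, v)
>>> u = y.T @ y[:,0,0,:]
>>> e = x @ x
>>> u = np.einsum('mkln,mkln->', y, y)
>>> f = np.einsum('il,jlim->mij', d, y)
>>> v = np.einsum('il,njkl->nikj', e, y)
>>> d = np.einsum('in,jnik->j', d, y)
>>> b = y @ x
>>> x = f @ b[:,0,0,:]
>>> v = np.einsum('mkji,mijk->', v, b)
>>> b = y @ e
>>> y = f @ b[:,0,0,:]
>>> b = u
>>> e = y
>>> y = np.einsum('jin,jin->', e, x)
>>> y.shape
()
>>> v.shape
()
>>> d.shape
(3,)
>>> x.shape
(5, 7, 5)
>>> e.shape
(5, 7, 5)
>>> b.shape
()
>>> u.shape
()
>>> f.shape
(5, 7, 3)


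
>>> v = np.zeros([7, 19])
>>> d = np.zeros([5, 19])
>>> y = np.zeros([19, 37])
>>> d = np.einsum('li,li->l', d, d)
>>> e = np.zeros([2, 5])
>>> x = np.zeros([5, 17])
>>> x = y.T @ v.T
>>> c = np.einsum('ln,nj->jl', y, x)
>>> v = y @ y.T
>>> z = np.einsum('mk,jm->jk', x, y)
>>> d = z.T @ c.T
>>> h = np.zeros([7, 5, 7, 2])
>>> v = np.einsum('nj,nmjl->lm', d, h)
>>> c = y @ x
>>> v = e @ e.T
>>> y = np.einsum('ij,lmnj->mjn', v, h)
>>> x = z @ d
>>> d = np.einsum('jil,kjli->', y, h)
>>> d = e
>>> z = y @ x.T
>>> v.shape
(2, 2)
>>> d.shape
(2, 5)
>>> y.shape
(5, 2, 7)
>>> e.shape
(2, 5)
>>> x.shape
(19, 7)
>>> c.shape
(19, 7)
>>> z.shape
(5, 2, 19)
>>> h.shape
(7, 5, 7, 2)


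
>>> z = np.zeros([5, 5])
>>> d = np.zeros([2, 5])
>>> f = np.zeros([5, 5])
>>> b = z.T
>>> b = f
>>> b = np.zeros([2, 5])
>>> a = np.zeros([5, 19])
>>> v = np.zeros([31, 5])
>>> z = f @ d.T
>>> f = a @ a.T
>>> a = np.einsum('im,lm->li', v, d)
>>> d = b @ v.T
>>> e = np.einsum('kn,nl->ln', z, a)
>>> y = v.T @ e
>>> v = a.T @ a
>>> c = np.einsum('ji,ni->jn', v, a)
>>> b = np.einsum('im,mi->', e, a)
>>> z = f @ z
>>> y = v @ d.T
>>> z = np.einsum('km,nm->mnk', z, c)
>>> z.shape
(2, 31, 5)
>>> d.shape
(2, 31)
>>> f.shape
(5, 5)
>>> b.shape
()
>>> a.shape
(2, 31)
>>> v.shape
(31, 31)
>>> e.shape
(31, 2)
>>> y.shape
(31, 2)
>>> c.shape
(31, 2)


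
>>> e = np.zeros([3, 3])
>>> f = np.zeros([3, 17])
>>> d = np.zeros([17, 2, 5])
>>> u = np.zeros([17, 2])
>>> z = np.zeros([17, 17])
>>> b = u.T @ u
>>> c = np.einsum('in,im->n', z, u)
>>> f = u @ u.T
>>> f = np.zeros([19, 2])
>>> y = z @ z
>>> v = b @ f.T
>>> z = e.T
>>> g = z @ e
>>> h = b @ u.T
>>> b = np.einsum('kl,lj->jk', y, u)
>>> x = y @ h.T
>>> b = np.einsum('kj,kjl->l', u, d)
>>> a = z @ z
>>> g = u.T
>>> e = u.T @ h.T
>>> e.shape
(2, 2)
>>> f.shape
(19, 2)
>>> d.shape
(17, 2, 5)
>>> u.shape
(17, 2)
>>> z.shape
(3, 3)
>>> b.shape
(5,)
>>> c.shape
(17,)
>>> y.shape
(17, 17)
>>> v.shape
(2, 19)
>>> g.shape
(2, 17)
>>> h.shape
(2, 17)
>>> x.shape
(17, 2)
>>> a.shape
(3, 3)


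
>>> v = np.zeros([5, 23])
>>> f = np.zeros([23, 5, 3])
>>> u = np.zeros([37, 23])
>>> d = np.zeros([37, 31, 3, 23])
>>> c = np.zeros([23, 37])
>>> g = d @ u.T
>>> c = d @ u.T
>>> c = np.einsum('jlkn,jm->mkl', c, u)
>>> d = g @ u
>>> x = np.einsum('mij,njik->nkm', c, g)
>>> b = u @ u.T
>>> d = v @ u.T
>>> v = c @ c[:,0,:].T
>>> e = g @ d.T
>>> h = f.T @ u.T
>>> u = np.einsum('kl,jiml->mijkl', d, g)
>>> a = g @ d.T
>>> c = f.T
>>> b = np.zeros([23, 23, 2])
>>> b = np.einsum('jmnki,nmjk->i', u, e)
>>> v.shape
(23, 3, 23)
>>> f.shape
(23, 5, 3)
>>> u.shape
(3, 31, 37, 5, 37)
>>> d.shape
(5, 37)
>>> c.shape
(3, 5, 23)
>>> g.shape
(37, 31, 3, 37)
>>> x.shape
(37, 37, 23)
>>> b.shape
(37,)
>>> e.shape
(37, 31, 3, 5)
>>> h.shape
(3, 5, 37)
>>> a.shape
(37, 31, 3, 5)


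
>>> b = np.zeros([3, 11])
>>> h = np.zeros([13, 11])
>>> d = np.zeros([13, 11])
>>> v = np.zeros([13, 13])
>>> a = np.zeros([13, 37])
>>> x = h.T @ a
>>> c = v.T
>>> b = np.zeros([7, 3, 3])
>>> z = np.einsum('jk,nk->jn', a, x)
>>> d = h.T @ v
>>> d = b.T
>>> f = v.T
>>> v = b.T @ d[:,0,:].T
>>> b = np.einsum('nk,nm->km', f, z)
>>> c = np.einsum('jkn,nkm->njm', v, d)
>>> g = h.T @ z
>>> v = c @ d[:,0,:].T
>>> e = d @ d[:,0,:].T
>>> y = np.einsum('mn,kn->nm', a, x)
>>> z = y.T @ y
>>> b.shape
(13, 11)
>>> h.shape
(13, 11)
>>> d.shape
(3, 3, 7)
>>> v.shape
(3, 3, 3)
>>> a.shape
(13, 37)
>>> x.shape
(11, 37)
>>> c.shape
(3, 3, 7)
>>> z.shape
(13, 13)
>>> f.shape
(13, 13)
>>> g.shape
(11, 11)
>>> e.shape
(3, 3, 3)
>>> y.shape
(37, 13)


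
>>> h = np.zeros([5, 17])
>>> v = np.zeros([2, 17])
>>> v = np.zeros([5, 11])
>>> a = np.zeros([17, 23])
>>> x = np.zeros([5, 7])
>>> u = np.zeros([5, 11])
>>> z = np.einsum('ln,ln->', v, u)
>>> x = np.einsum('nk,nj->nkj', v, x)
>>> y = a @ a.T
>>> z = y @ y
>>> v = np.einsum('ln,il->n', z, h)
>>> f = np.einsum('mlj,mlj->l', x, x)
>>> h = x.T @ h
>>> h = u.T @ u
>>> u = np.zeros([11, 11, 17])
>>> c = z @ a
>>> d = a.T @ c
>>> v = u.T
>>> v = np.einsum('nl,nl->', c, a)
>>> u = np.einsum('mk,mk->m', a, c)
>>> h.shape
(11, 11)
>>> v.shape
()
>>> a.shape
(17, 23)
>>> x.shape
(5, 11, 7)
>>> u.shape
(17,)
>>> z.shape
(17, 17)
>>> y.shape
(17, 17)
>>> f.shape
(11,)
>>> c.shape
(17, 23)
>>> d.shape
(23, 23)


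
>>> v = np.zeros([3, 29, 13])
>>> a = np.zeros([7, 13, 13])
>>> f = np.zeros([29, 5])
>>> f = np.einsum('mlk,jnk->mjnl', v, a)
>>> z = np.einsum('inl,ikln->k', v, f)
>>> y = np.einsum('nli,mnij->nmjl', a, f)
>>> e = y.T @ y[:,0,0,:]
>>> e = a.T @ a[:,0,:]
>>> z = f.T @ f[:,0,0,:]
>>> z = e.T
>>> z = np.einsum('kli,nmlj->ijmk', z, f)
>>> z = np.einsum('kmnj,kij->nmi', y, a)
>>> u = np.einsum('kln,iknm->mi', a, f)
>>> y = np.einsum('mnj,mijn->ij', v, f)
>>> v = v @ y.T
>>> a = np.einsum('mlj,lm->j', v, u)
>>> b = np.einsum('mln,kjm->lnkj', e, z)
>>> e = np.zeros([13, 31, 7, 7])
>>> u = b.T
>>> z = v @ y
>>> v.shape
(3, 29, 7)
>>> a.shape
(7,)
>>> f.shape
(3, 7, 13, 29)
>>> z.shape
(3, 29, 13)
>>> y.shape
(7, 13)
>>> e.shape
(13, 31, 7, 7)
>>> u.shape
(3, 29, 13, 13)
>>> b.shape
(13, 13, 29, 3)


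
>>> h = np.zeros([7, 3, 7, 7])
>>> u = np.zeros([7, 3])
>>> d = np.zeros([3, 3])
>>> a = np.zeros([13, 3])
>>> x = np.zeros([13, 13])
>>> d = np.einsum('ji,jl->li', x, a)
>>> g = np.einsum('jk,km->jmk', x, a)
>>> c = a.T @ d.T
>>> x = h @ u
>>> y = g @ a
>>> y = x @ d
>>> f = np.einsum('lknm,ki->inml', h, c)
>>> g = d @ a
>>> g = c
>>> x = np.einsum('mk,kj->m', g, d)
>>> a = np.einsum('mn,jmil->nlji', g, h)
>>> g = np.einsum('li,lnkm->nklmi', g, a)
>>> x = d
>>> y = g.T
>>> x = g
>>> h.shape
(7, 3, 7, 7)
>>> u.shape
(7, 3)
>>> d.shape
(3, 13)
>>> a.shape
(3, 7, 7, 7)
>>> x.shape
(7, 7, 3, 7, 3)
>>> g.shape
(7, 7, 3, 7, 3)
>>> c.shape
(3, 3)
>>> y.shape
(3, 7, 3, 7, 7)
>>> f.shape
(3, 7, 7, 7)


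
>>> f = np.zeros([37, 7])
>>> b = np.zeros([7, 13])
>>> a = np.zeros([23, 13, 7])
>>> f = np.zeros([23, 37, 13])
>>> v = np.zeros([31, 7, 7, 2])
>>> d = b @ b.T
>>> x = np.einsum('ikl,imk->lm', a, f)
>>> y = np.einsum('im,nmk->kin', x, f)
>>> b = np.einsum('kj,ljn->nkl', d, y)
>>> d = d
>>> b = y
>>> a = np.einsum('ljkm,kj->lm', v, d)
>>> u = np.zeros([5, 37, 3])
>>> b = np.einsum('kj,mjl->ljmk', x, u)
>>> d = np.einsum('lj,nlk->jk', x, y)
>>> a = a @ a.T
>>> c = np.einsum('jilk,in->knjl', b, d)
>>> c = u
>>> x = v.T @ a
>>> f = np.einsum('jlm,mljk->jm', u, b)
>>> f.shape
(5, 3)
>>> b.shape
(3, 37, 5, 7)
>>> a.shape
(31, 31)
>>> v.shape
(31, 7, 7, 2)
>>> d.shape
(37, 23)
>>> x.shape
(2, 7, 7, 31)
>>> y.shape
(13, 7, 23)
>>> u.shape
(5, 37, 3)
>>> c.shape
(5, 37, 3)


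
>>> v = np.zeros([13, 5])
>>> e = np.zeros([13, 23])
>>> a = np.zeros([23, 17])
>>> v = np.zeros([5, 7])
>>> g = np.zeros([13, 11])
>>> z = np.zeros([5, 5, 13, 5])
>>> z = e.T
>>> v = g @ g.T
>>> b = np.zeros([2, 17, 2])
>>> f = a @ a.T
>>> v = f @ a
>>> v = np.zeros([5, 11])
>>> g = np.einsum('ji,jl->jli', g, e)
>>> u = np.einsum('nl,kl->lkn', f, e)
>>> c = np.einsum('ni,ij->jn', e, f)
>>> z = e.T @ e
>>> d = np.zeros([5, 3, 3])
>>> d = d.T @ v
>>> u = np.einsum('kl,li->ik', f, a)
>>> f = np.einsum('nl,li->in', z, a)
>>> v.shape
(5, 11)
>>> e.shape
(13, 23)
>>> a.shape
(23, 17)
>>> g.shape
(13, 23, 11)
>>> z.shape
(23, 23)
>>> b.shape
(2, 17, 2)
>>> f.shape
(17, 23)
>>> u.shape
(17, 23)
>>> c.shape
(23, 13)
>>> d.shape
(3, 3, 11)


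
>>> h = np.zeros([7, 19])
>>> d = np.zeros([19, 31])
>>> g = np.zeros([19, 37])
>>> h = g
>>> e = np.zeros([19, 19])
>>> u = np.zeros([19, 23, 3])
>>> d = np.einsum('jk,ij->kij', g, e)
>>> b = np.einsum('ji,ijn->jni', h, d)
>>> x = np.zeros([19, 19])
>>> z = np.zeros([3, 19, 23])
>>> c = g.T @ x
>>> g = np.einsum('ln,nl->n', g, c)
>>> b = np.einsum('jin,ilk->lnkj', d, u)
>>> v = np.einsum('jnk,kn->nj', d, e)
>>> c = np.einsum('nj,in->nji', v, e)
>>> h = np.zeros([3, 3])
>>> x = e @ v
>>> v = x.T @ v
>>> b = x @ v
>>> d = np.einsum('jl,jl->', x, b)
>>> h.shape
(3, 3)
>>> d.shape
()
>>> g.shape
(37,)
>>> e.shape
(19, 19)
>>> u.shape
(19, 23, 3)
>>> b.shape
(19, 37)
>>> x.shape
(19, 37)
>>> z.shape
(3, 19, 23)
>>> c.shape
(19, 37, 19)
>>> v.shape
(37, 37)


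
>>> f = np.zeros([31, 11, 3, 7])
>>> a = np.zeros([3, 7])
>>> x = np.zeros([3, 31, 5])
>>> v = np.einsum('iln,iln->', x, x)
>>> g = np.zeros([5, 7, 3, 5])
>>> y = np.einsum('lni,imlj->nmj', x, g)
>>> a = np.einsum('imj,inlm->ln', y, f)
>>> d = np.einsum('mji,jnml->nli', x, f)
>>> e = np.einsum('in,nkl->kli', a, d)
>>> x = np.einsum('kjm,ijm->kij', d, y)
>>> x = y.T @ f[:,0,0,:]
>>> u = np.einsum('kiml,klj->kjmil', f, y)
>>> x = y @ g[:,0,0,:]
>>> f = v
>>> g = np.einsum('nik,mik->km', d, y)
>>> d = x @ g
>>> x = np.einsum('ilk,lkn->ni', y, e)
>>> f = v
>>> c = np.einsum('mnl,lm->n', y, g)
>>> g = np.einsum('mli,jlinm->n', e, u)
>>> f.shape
()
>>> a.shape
(3, 11)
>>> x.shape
(3, 31)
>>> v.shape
()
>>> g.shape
(11,)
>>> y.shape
(31, 7, 5)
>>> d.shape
(31, 7, 31)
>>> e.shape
(7, 5, 3)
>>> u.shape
(31, 5, 3, 11, 7)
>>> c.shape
(7,)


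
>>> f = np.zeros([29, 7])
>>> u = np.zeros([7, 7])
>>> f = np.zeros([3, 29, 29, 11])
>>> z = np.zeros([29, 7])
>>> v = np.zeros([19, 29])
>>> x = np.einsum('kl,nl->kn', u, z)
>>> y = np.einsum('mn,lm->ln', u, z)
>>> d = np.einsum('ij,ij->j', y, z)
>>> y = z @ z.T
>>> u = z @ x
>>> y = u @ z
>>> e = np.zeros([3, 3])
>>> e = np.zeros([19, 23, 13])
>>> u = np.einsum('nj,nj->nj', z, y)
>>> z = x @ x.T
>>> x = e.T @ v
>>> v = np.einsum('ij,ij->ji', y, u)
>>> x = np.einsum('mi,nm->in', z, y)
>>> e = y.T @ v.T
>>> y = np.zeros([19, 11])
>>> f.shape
(3, 29, 29, 11)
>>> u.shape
(29, 7)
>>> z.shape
(7, 7)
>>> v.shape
(7, 29)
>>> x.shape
(7, 29)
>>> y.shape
(19, 11)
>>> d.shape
(7,)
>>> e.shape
(7, 7)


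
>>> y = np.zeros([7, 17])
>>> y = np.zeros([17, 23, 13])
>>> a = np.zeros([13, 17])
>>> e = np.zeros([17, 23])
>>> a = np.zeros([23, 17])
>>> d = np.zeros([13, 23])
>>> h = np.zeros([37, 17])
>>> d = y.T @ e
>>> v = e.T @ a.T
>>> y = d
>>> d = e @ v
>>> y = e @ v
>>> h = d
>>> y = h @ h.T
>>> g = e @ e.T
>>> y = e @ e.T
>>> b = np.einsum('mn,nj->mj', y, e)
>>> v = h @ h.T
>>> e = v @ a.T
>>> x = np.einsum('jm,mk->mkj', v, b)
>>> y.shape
(17, 17)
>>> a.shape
(23, 17)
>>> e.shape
(17, 23)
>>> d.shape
(17, 23)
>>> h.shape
(17, 23)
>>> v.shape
(17, 17)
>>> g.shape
(17, 17)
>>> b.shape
(17, 23)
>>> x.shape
(17, 23, 17)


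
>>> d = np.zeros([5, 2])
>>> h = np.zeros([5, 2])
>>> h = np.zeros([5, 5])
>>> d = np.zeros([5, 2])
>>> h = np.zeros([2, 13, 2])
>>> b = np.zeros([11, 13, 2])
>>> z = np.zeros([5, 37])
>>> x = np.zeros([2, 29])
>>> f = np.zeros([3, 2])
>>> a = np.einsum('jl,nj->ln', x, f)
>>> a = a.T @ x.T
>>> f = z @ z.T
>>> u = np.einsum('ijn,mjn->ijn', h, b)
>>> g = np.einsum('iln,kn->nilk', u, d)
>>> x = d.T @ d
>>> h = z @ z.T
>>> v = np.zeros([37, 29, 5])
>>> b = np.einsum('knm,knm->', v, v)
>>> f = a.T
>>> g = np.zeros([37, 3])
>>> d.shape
(5, 2)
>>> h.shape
(5, 5)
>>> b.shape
()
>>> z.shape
(5, 37)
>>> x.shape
(2, 2)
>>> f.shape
(2, 3)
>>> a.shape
(3, 2)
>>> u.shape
(2, 13, 2)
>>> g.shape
(37, 3)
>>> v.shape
(37, 29, 5)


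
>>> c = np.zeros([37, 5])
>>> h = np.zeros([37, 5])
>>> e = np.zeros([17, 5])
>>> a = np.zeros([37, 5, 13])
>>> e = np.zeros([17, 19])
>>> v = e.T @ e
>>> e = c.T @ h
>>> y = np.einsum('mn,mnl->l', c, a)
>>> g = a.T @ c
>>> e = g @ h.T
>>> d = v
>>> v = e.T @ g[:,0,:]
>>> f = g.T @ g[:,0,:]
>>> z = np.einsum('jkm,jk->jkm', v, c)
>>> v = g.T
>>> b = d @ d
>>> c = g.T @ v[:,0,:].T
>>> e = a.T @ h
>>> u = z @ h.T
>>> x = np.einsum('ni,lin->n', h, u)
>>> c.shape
(5, 5, 5)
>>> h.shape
(37, 5)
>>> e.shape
(13, 5, 5)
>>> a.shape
(37, 5, 13)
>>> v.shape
(5, 5, 13)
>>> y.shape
(13,)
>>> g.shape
(13, 5, 5)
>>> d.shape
(19, 19)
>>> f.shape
(5, 5, 5)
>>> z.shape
(37, 5, 5)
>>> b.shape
(19, 19)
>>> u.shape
(37, 5, 37)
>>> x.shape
(37,)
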